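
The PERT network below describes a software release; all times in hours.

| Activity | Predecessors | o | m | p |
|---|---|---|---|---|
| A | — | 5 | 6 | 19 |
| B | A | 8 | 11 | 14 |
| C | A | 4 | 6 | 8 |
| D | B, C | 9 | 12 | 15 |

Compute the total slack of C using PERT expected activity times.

te_A = (5 + 4·6 + 19)/6 = 48/6 = 8
te_B = (8 + 4·11 + 14)/6 = 66/6 = 11
te_C = (4 + 4·6 + 8)/6 = 36/6 = 6
te_D = (9 + 4·12 + 15)/6 = 72/6 = 12

Forward pass:
ES_A = 0; EF_A = 8
ES_B = 8; EF_B = 8+11 = 19
ES_C = 8; EF_C = 8+6 = 14
ES_D = max(EF_B=19, EF_C=14) = 19; EF_D = 19+12 = 31
Expected project duration μ = 31 hours. Critical path: A → B → D.

Backward pass:
LF_D = 31; LS_D = 31−12 = 19
LF_C = LS_D = 19; LS_C = 19−6 = 13
LF_B = LS_D = 19; LS_B = 19−11 = 8
LF_A = min(LS_B=8, LS_C=13) = 8; LS_A = 8−8 = 0
Slack_C = LS_C − ES_C = 13 − 8 = 5

5 hours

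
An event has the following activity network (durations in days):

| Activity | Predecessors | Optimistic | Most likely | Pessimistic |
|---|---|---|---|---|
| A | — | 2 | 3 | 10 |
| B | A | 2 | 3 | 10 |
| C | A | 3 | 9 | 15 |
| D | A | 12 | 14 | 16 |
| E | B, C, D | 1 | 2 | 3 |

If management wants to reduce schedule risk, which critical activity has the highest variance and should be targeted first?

A

te_A = (2 + 4·3 + 10)/6 = 24/6 = 4; σ²_A = ((10−2)/6)² = 1.778
te_B = (2 + 4·3 + 10)/6 = 24/6 = 4; σ²_B = ((10−2)/6)² = 1.778
te_C = (3 + 4·9 + 15)/6 = 54/6 = 9; σ²_C = ((15−3)/6)² = 4.000
te_D = (12 + 4·14 + 16)/6 = 84/6 = 14; σ²_D = ((16−12)/6)² = 0.444
te_E = (1 + 4·2 + 3)/6 = 12/6 = 2; σ²_E = ((3−1)/6)² = 0.111

Forward pass:
ES_A = 0; EF_A = 4
ES_B = 4; EF_B = 4+4 = 8
ES_C = 4; EF_C = 4+9 = 13
ES_D = 4; EF_D = 4+14 = 18
ES_E = max(EF_B=8, EF_C=13, EF_D=18) = 18; EF_E = 18+2 = 20
Expected project duration μ = 20 days. Critical path: A → D → E.

Variances on critical path: σ²_A=1.778, σ²_D=0.444, σ²_E=0.111.
Largest is σ²_A = 1.778.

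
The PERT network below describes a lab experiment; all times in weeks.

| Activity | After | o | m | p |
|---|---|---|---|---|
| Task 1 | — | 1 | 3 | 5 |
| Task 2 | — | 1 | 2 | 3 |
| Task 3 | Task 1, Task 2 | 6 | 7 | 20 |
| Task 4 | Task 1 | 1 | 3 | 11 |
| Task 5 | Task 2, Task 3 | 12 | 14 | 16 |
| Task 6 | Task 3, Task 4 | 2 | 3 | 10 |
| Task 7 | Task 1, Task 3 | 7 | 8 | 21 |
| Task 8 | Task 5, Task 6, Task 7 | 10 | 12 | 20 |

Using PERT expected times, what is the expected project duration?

39 weeks

te_Task 1 = (1 + 4·3 + 5)/6 = 18/6 = 3
te_Task 2 = (1 + 4·2 + 3)/6 = 12/6 = 2
te_Task 3 = (6 + 4·7 + 20)/6 = 54/6 = 9
te_Task 4 = (1 + 4·3 + 11)/6 = 24/6 = 4
te_Task 5 = (12 + 4·14 + 16)/6 = 84/6 = 14
te_Task 6 = (2 + 4·3 + 10)/6 = 24/6 = 4
te_Task 7 = (7 + 4·8 + 21)/6 = 60/6 = 10
te_Task 8 = (10 + 4·12 + 20)/6 = 78/6 = 13

Forward pass:
ES_Task 1 = 0; EF_Task 1 = 3
ES_Task 2 = 0; EF_Task 2 = 2
ES_Task 3 = max(EF_Task 1=3, EF_Task 2=2) = 3; EF_Task 3 = 3+9 = 12
ES_Task 4 = 3; EF_Task 4 = 3+4 = 7
ES_Task 5 = max(EF_Task 2=2, EF_Task 3=12) = 12; EF_Task 5 = 12+14 = 26
ES_Task 6 = max(EF_Task 3=12, EF_Task 4=7) = 12; EF_Task 6 = 12+4 = 16
ES_Task 7 = max(EF_Task 1=3, EF_Task 3=12) = 12; EF_Task 7 = 12+10 = 22
ES_Task 8 = max(EF_Task 5=26, EF_Task 6=16, EF_Task 7=22) = 26; EF_Task 8 = 26+13 = 39
Expected project duration μ = 39 weeks. Critical path: Task 1 → Task 3 → Task 5 → Task 8.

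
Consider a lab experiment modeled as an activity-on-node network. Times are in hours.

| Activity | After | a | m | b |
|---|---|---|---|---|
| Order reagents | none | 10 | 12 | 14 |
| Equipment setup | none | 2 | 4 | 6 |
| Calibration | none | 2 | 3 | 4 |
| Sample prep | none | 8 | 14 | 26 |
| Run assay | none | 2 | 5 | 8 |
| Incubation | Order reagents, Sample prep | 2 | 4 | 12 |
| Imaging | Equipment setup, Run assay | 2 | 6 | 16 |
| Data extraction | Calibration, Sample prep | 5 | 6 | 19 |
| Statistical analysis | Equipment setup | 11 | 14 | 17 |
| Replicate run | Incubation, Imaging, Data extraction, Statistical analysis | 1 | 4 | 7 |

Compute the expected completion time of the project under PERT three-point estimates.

te_Order reagents = (10 + 4·12 + 14)/6 = 72/6 = 12
te_Equipment setup = (2 + 4·4 + 6)/6 = 24/6 = 4
te_Calibration = (2 + 4·3 + 4)/6 = 18/6 = 3
te_Sample prep = (8 + 4·14 + 26)/6 = 90/6 = 15
te_Run assay = (2 + 4·5 + 8)/6 = 30/6 = 5
te_Incubation = (2 + 4·4 + 12)/6 = 30/6 = 5
te_Imaging = (2 + 4·6 + 16)/6 = 42/6 = 7
te_Data extraction = (5 + 4·6 + 19)/6 = 48/6 = 8
te_Statistical analysis = (11 + 4·14 + 17)/6 = 84/6 = 14
te_Replicate run = (1 + 4·4 + 7)/6 = 24/6 = 4

Forward pass:
ES_Order reagents = 0; EF_Order reagents = 12
ES_Equipment setup = 0; EF_Equipment setup = 4
ES_Calibration = 0; EF_Calibration = 3
ES_Sample prep = 0; EF_Sample prep = 15
ES_Run assay = 0; EF_Run assay = 5
ES_Incubation = max(EF_Order reagents=12, EF_Sample prep=15) = 15; EF_Incubation = 15+5 = 20
ES_Imaging = max(EF_Equipment setup=4, EF_Run assay=5) = 5; EF_Imaging = 5+7 = 12
ES_Data extraction = max(EF_Calibration=3, EF_Sample prep=15) = 15; EF_Data extraction = 15+8 = 23
ES_Statistical analysis = 4; EF_Statistical analysis = 4+14 = 18
ES_Replicate run = max(EF_Incubation=20, EF_Imaging=12, EF_Data extraction=23, EF_Statistical analysis=18) = 23; EF_Replicate run = 23+4 = 27
Expected project duration μ = 27 hours. Critical path: Sample prep → Data extraction → Replicate run.

27 hours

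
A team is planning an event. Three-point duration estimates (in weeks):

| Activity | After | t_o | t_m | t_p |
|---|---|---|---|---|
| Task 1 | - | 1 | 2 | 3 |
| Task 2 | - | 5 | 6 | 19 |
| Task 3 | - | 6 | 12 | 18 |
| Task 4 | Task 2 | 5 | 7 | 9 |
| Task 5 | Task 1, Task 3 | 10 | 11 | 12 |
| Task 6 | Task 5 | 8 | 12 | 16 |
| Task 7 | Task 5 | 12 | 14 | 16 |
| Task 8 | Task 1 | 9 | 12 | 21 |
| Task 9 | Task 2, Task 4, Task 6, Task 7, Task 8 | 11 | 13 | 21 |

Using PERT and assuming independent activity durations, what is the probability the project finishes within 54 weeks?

0.866

te_Task 1 = (1 + 4·2 + 3)/6 = 12/6 = 2; σ²_Task 1 = ((3−1)/6)² = 0.111
te_Task 2 = (5 + 4·6 + 19)/6 = 48/6 = 8; σ²_Task 2 = ((19−5)/6)² = 5.444
te_Task 3 = (6 + 4·12 + 18)/6 = 72/6 = 12; σ²_Task 3 = ((18−6)/6)² = 4.000
te_Task 4 = (5 + 4·7 + 9)/6 = 42/6 = 7; σ²_Task 4 = ((9−5)/6)² = 0.444
te_Task 5 = (10 + 4·11 + 12)/6 = 66/6 = 11; σ²_Task 5 = ((12−10)/6)² = 0.111
te_Task 6 = (8 + 4·12 + 16)/6 = 72/6 = 12; σ²_Task 6 = ((16−8)/6)² = 1.778
te_Task 7 = (12 + 4·14 + 16)/6 = 84/6 = 14; σ²_Task 7 = ((16−12)/6)² = 0.444
te_Task 8 = (9 + 4·12 + 21)/6 = 78/6 = 13; σ²_Task 8 = ((21−9)/6)² = 4.000
te_Task 9 = (11 + 4·13 + 21)/6 = 84/6 = 14; σ²_Task 9 = ((21−11)/6)² = 2.778

Forward pass:
ES_Task 1 = 0; EF_Task 1 = 2
ES_Task 2 = 0; EF_Task 2 = 8
ES_Task 3 = 0; EF_Task 3 = 12
ES_Task 4 = 8; EF_Task 4 = 8+7 = 15
ES_Task 5 = max(EF_Task 1=2, EF_Task 3=12) = 12; EF_Task 5 = 12+11 = 23
ES_Task 6 = 23; EF_Task 6 = 23+12 = 35
ES_Task 7 = 23; EF_Task 7 = 23+14 = 37
ES_Task 8 = 2; EF_Task 8 = 2+13 = 15
ES_Task 9 = max(EF_Task 2=8, EF_Task 4=15, EF_Task 6=35, EF_Task 7=37, EF_Task 8=15) = 37; EF_Task 9 = 37+14 = 51
Expected project duration μ = 51 weeks. Critical path: Task 3 → Task 5 → Task 7 → Task 9.

Variance along critical path = 4.000 + 0.111 + 0.444 + 2.778 = 7.333; σ = √7.333 = 2.708 weeks.
Z = (54 − 51) / 2.708 = 1.108
P(T ≤ 54) = Φ(1.108) ≈ 0.866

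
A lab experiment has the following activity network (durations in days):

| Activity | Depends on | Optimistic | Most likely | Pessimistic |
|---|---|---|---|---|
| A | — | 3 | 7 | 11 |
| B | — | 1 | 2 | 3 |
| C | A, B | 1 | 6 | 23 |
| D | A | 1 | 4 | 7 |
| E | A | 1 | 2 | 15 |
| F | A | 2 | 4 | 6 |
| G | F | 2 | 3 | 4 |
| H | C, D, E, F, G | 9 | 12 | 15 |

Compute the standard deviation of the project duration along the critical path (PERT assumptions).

4.03 days

te_A = (3 + 4·7 + 11)/6 = 42/6 = 7; σ²_A = ((11−3)/6)² = 1.778
te_B = (1 + 4·2 + 3)/6 = 12/6 = 2; σ²_B = ((3−1)/6)² = 0.111
te_C = (1 + 4·6 + 23)/6 = 48/6 = 8; σ²_C = ((23−1)/6)² = 13.444
te_D = (1 + 4·4 + 7)/6 = 24/6 = 4; σ²_D = ((7−1)/6)² = 1.000
te_E = (1 + 4·2 + 15)/6 = 24/6 = 4; σ²_E = ((15−1)/6)² = 5.444
te_F = (2 + 4·4 + 6)/6 = 24/6 = 4; σ²_F = ((6−2)/6)² = 0.444
te_G = (2 + 4·3 + 4)/6 = 18/6 = 3; σ²_G = ((4−2)/6)² = 0.111
te_H = (9 + 4·12 + 15)/6 = 72/6 = 12; σ²_H = ((15−9)/6)² = 1.000

Forward pass:
ES_A = 0; EF_A = 7
ES_B = 0; EF_B = 2
ES_C = max(EF_A=7, EF_B=2) = 7; EF_C = 7+8 = 15
ES_D = 7; EF_D = 7+4 = 11
ES_E = 7; EF_E = 7+4 = 11
ES_F = 7; EF_F = 7+4 = 11
ES_G = 11; EF_G = 11+3 = 14
ES_H = max(EF_C=15, EF_D=11, EF_E=11, EF_F=11, EF_G=14) = 15; EF_H = 15+12 = 27
Expected project duration μ = 27 days. Critical path: A → C → H.

Variance along critical path = 1.778 + 13.444 + 1.000 = 16.222
σ = √16.222 = 4.028 days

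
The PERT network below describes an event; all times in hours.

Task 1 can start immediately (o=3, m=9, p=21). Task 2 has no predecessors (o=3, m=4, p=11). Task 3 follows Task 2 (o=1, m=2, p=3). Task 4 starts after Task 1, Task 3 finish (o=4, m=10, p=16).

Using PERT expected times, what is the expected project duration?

20 hours

te_Task 1 = (3 + 4·9 + 21)/6 = 60/6 = 10
te_Task 2 = (3 + 4·4 + 11)/6 = 30/6 = 5
te_Task 3 = (1 + 4·2 + 3)/6 = 12/6 = 2
te_Task 4 = (4 + 4·10 + 16)/6 = 60/6 = 10

Forward pass:
ES_Task 1 = 0; EF_Task 1 = 10
ES_Task 2 = 0; EF_Task 2 = 5
ES_Task 3 = 5; EF_Task 3 = 5+2 = 7
ES_Task 4 = max(EF_Task 1=10, EF_Task 3=7) = 10; EF_Task 4 = 10+10 = 20
Expected project duration μ = 20 hours. Critical path: Task 1 → Task 4.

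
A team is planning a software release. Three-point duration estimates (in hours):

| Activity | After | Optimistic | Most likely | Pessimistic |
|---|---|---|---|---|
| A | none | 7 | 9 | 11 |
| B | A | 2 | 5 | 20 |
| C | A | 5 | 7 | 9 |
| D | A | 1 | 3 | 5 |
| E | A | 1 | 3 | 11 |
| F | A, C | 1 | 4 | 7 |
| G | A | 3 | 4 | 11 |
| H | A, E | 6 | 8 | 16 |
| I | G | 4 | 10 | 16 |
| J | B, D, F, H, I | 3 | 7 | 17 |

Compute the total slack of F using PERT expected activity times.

4 hours

te_A = (7 + 4·9 + 11)/6 = 54/6 = 9
te_B = (2 + 4·5 + 20)/6 = 42/6 = 7
te_C = (5 + 4·7 + 9)/6 = 42/6 = 7
te_D = (1 + 4·3 + 5)/6 = 18/6 = 3
te_E = (1 + 4·3 + 11)/6 = 24/6 = 4
te_F = (1 + 4·4 + 7)/6 = 24/6 = 4
te_G = (3 + 4·4 + 11)/6 = 30/6 = 5
te_H = (6 + 4·8 + 16)/6 = 54/6 = 9
te_I = (4 + 4·10 + 16)/6 = 60/6 = 10
te_J = (3 + 4·7 + 17)/6 = 48/6 = 8

Forward pass:
ES_A = 0; EF_A = 9
ES_B = 9; EF_B = 9+7 = 16
ES_C = 9; EF_C = 9+7 = 16
ES_D = 9; EF_D = 9+3 = 12
ES_E = 9; EF_E = 9+4 = 13
ES_F = max(EF_A=9, EF_C=16) = 16; EF_F = 16+4 = 20
ES_G = 9; EF_G = 9+5 = 14
ES_H = max(EF_A=9, EF_E=13) = 13; EF_H = 13+9 = 22
ES_I = 14; EF_I = 14+10 = 24
ES_J = max(EF_B=16, EF_D=12, EF_F=20, EF_H=22, EF_I=24) = 24; EF_J = 24+8 = 32
Expected project duration μ = 32 hours. Critical path: A → G → I → J.

Backward pass:
LF_J = 32; LS_J = 32−8 = 24
LF_I = LS_J = 24; LS_I = 24−10 = 14
LF_H = LS_J = 24; LS_H = 24−9 = 15
LF_G = LS_I = 14; LS_G = 14−5 = 9
LF_F = LS_J = 24; LS_F = 24−4 = 20
LF_E = LS_H = 15; LS_E = 15−4 = 11
LF_D = LS_J = 24; LS_D = 24−3 = 21
LF_C = LS_F = 20; LS_C = 20−7 = 13
LF_B = LS_J = 24; LS_B = 24−7 = 17
LF_A = min(LS_B=17, LS_C=13, LS_D=21, LS_E=11, LS_F=20, LS_G=9, LS_H=15) = 9; LS_A = 9−9 = 0
Slack_F = LS_F − ES_F = 20 − 16 = 4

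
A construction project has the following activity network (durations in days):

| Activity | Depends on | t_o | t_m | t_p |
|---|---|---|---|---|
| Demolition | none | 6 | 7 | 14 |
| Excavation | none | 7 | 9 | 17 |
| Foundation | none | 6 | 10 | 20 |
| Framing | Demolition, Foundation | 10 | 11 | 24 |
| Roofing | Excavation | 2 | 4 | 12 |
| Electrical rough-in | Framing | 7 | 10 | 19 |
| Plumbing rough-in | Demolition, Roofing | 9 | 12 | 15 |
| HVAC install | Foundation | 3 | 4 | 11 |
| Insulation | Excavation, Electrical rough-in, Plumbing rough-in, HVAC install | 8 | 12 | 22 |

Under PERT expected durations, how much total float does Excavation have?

8 days

te_Demolition = (6 + 4·7 + 14)/6 = 48/6 = 8
te_Excavation = (7 + 4·9 + 17)/6 = 60/6 = 10
te_Foundation = (6 + 4·10 + 20)/6 = 66/6 = 11
te_Framing = (10 + 4·11 + 24)/6 = 78/6 = 13
te_Roofing = (2 + 4·4 + 12)/6 = 30/6 = 5
te_Electrical rough-in = (7 + 4·10 + 19)/6 = 66/6 = 11
te_Plumbing rough-in = (9 + 4·12 + 15)/6 = 72/6 = 12
te_HVAC install = (3 + 4·4 + 11)/6 = 30/6 = 5
te_Insulation = (8 + 4·12 + 22)/6 = 78/6 = 13

Forward pass:
ES_Demolition = 0; EF_Demolition = 8
ES_Excavation = 0; EF_Excavation = 10
ES_Foundation = 0; EF_Foundation = 11
ES_Framing = max(EF_Demolition=8, EF_Foundation=11) = 11; EF_Framing = 11+13 = 24
ES_Roofing = 10; EF_Roofing = 10+5 = 15
ES_Electrical rough-in = 24; EF_Electrical rough-in = 24+11 = 35
ES_Plumbing rough-in = max(EF_Demolition=8, EF_Roofing=15) = 15; EF_Plumbing rough-in = 15+12 = 27
ES_HVAC install = 11; EF_HVAC install = 11+5 = 16
ES_Insulation = max(EF_Excavation=10, EF_Electrical rough-in=35, EF_Plumbing rough-in=27, EF_HVAC install=16) = 35; EF_Insulation = 35+13 = 48
Expected project duration μ = 48 days. Critical path: Foundation → Framing → Electrical rough-in → Insulation.

Backward pass:
LF_Insulation = 48; LS_Insulation = 48−13 = 35
LF_HVAC install = LS_Insulation = 35; LS_HVAC install = 35−5 = 30
LF_Plumbing rough-in = LS_Insulation = 35; LS_Plumbing rough-in = 35−12 = 23
LF_Electrical rough-in = LS_Insulation = 35; LS_Electrical rough-in = 35−11 = 24
LF_Roofing = LS_Plumbing rough-in = 23; LS_Roofing = 23−5 = 18
LF_Framing = LS_Electrical rough-in = 24; LS_Framing = 24−13 = 11
LF_Foundation = min(LS_Framing=11, LS_HVAC install=30) = 11; LS_Foundation = 11−11 = 0
LF_Excavation = min(LS_Roofing=18, LS_Insulation=35) = 18; LS_Excavation = 18−10 = 8
LF_Demolition = min(LS_Framing=11, LS_Plumbing rough-in=23) = 11; LS_Demolition = 11−8 = 3
Slack_Excavation = LS_Excavation − ES_Excavation = 8 − 0 = 8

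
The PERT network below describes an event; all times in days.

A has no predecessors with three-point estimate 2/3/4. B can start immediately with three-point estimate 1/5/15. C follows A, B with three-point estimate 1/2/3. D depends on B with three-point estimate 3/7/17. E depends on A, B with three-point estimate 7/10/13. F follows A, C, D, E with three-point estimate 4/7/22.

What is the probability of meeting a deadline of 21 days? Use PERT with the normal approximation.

te_A = (2 + 4·3 + 4)/6 = 18/6 = 3; σ²_A = ((4−2)/6)² = 0.111
te_B = (1 + 4·5 + 15)/6 = 36/6 = 6; σ²_B = ((15−1)/6)² = 5.444
te_C = (1 + 4·2 + 3)/6 = 12/6 = 2; σ²_C = ((3−1)/6)² = 0.111
te_D = (3 + 4·7 + 17)/6 = 48/6 = 8; σ²_D = ((17−3)/6)² = 5.444
te_E = (7 + 4·10 + 13)/6 = 60/6 = 10; σ²_E = ((13−7)/6)² = 1.000
te_F = (4 + 4·7 + 22)/6 = 54/6 = 9; σ²_F = ((22−4)/6)² = 9.000

Forward pass:
ES_A = 0; EF_A = 3
ES_B = 0; EF_B = 6
ES_C = max(EF_A=3, EF_B=6) = 6; EF_C = 6+2 = 8
ES_D = 6; EF_D = 6+8 = 14
ES_E = max(EF_A=3, EF_B=6) = 6; EF_E = 6+10 = 16
ES_F = max(EF_A=3, EF_C=8, EF_D=14, EF_E=16) = 16; EF_F = 16+9 = 25
Expected project duration μ = 25 days. Critical path: B → E → F.

Variance along critical path = 5.444 + 1.000 + 9.000 = 15.444; σ = √15.444 = 3.930 days.
Z = (21 − 25) / 3.930 = -1.018
P(T ≤ 21) = Φ(-1.018) ≈ 0.154

0.154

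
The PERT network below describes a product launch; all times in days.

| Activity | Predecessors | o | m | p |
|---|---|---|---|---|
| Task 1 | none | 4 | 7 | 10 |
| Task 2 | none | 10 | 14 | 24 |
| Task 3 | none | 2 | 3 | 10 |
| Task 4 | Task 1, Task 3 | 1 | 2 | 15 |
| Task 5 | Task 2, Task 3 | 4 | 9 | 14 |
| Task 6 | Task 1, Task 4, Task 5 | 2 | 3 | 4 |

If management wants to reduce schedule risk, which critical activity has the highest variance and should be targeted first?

Task 2

te_Task 1 = (4 + 4·7 + 10)/6 = 42/6 = 7; σ²_Task 1 = ((10−4)/6)² = 1.000
te_Task 2 = (10 + 4·14 + 24)/6 = 90/6 = 15; σ²_Task 2 = ((24−10)/6)² = 5.444
te_Task 3 = (2 + 4·3 + 10)/6 = 24/6 = 4; σ²_Task 3 = ((10−2)/6)² = 1.778
te_Task 4 = (1 + 4·2 + 15)/6 = 24/6 = 4; σ²_Task 4 = ((15−1)/6)² = 5.444
te_Task 5 = (4 + 4·9 + 14)/6 = 54/6 = 9; σ²_Task 5 = ((14−4)/6)² = 2.778
te_Task 6 = (2 + 4·3 + 4)/6 = 18/6 = 3; σ²_Task 6 = ((4−2)/6)² = 0.111

Forward pass:
ES_Task 1 = 0; EF_Task 1 = 7
ES_Task 2 = 0; EF_Task 2 = 15
ES_Task 3 = 0; EF_Task 3 = 4
ES_Task 4 = max(EF_Task 1=7, EF_Task 3=4) = 7; EF_Task 4 = 7+4 = 11
ES_Task 5 = max(EF_Task 2=15, EF_Task 3=4) = 15; EF_Task 5 = 15+9 = 24
ES_Task 6 = max(EF_Task 1=7, EF_Task 4=11, EF_Task 5=24) = 24; EF_Task 6 = 24+3 = 27
Expected project duration μ = 27 days. Critical path: Task 2 → Task 5 → Task 6.

Variances on critical path: σ²_Task 2=5.444, σ²_Task 5=2.778, σ²_Task 6=0.111.
Largest is σ²_Task 2 = 5.444.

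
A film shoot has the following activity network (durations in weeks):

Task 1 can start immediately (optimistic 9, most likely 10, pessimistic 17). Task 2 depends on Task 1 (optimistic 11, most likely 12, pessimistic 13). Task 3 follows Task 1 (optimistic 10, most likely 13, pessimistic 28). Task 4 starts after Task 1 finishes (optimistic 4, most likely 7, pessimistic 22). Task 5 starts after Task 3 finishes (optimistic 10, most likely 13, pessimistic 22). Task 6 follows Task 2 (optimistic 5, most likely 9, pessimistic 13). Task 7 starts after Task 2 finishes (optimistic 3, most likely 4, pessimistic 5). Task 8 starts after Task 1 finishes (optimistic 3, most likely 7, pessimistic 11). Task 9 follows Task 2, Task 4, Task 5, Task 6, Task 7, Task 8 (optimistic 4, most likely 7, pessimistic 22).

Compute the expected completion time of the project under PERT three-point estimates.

49 weeks

te_Task 1 = (9 + 4·10 + 17)/6 = 66/6 = 11
te_Task 2 = (11 + 4·12 + 13)/6 = 72/6 = 12
te_Task 3 = (10 + 4·13 + 28)/6 = 90/6 = 15
te_Task 4 = (4 + 4·7 + 22)/6 = 54/6 = 9
te_Task 5 = (10 + 4·13 + 22)/6 = 84/6 = 14
te_Task 6 = (5 + 4·9 + 13)/6 = 54/6 = 9
te_Task 7 = (3 + 4·4 + 5)/6 = 24/6 = 4
te_Task 8 = (3 + 4·7 + 11)/6 = 42/6 = 7
te_Task 9 = (4 + 4·7 + 22)/6 = 54/6 = 9

Forward pass:
ES_Task 1 = 0; EF_Task 1 = 11
ES_Task 2 = 11; EF_Task 2 = 11+12 = 23
ES_Task 3 = 11; EF_Task 3 = 11+15 = 26
ES_Task 4 = 11; EF_Task 4 = 11+9 = 20
ES_Task 5 = 26; EF_Task 5 = 26+14 = 40
ES_Task 6 = 23; EF_Task 6 = 23+9 = 32
ES_Task 7 = 23; EF_Task 7 = 23+4 = 27
ES_Task 8 = 11; EF_Task 8 = 11+7 = 18
ES_Task 9 = max(EF_Task 2=23, EF_Task 4=20, EF_Task 5=40, EF_Task 6=32, EF_Task 7=27, EF_Task 8=18) = 40; EF_Task 9 = 40+9 = 49
Expected project duration μ = 49 weeks. Critical path: Task 1 → Task 3 → Task 5 → Task 9.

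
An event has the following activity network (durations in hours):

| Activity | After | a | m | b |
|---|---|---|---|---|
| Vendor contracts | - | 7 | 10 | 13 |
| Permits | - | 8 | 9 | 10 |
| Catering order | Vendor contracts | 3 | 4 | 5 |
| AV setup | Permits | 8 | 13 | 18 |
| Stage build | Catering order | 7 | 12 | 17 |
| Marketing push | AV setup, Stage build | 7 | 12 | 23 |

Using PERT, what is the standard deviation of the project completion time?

te_Vendor contracts = (7 + 4·10 + 13)/6 = 60/6 = 10; σ²_Vendor contracts = ((13−7)/6)² = 1.000
te_Permits = (8 + 4·9 + 10)/6 = 54/6 = 9; σ²_Permits = ((10−8)/6)² = 0.111
te_Catering order = (3 + 4·4 + 5)/6 = 24/6 = 4; σ²_Catering order = ((5−3)/6)² = 0.111
te_AV setup = (8 + 4·13 + 18)/6 = 78/6 = 13; σ²_AV setup = ((18−8)/6)² = 2.778
te_Stage build = (7 + 4·12 + 17)/6 = 72/6 = 12; σ²_Stage build = ((17−7)/6)² = 2.778
te_Marketing push = (7 + 4·12 + 23)/6 = 78/6 = 13; σ²_Marketing push = ((23−7)/6)² = 7.111

Forward pass:
ES_Vendor contracts = 0; EF_Vendor contracts = 10
ES_Permits = 0; EF_Permits = 9
ES_Catering order = 10; EF_Catering order = 10+4 = 14
ES_AV setup = 9; EF_AV setup = 9+13 = 22
ES_Stage build = 14; EF_Stage build = 14+12 = 26
ES_Marketing push = max(EF_AV setup=22, EF_Stage build=26) = 26; EF_Marketing push = 26+13 = 39
Expected project duration μ = 39 hours. Critical path: Vendor contracts → Catering order → Stage build → Marketing push.

Variance along critical path = 1.000 + 0.111 + 2.778 + 7.111 = 11.000
σ = √11.000 = 3.317 hours

3.32 hours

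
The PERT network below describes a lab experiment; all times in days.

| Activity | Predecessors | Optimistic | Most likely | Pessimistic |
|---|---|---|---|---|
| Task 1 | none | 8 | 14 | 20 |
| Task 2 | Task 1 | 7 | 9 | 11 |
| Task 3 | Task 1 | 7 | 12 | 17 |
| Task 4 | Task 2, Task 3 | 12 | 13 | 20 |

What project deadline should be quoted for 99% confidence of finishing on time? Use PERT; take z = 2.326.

46.8 days

te_Task 1 = (8 + 4·14 + 20)/6 = 84/6 = 14; σ²_Task 1 = ((20−8)/6)² = 4.000
te_Task 2 = (7 + 4·9 + 11)/6 = 54/6 = 9; σ²_Task 2 = ((11−7)/6)² = 0.444
te_Task 3 = (7 + 4·12 + 17)/6 = 72/6 = 12; σ²_Task 3 = ((17−7)/6)² = 2.778
te_Task 4 = (12 + 4·13 + 20)/6 = 84/6 = 14; σ²_Task 4 = ((20−12)/6)² = 1.778

Forward pass:
ES_Task 1 = 0; EF_Task 1 = 14
ES_Task 2 = 14; EF_Task 2 = 14+9 = 23
ES_Task 3 = 14; EF_Task 3 = 14+12 = 26
ES_Task 4 = max(EF_Task 2=23, EF_Task 3=26) = 26; EF_Task 4 = 26+14 = 40
Expected project duration μ = 40 days. Critical path: Task 1 → Task 3 → Task 4.

Variance along critical path = 4.000 + 2.778 + 1.778 = 8.556; σ = 2.925 days.
D = μ + z·σ = 40 + 2.326·2.925 = 46.8 days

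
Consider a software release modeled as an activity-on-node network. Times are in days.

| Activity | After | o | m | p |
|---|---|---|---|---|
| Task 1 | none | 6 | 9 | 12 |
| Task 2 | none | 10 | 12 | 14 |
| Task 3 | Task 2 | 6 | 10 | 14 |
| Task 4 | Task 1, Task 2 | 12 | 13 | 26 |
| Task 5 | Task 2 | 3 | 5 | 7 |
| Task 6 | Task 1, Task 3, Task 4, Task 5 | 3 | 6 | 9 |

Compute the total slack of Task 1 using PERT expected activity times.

3 days

te_Task 1 = (6 + 4·9 + 12)/6 = 54/6 = 9
te_Task 2 = (10 + 4·12 + 14)/6 = 72/6 = 12
te_Task 3 = (6 + 4·10 + 14)/6 = 60/6 = 10
te_Task 4 = (12 + 4·13 + 26)/6 = 90/6 = 15
te_Task 5 = (3 + 4·5 + 7)/6 = 30/6 = 5
te_Task 6 = (3 + 4·6 + 9)/6 = 36/6 = 6

Forward pass:
ES_Task 1 = 0; EF_Task 1 = 9
ES_Task 2 = 0; EF_Task 2 = 12
ES_Task 3 = 12; EF_Task 3 = 12+10 = 22
ES_Task 4 = max(EF_Task 1=9, EF_Task 2=12) = 12; EF_Task 4 = 12+15 = 27
ES_Task 5 = 12; EF_Task 5 = 12+5 = 17
ES_Task 6 = max(EF_Task 1=9, EF_Task 3=22, EF_Task 4=27, EF_Task 5=17) = 27; EF_Task 6 = 27+6 = 33
Expected project duration μ = 33 days. Critical path: Task 2 → Task 4 → Task 6.

Backward pass:
LF_Task 6 = 33; LS_Task 6 = 33−6 = 27
LF_Task 5 = LS_Task 6 = 27; LS_Task 5 = 27−5 = 22
LF_Task 4 = LS_Task 6 = 27; LS_Task 4 = 27−15 = 12
LF_Task 3 = LS_Task 6 = 27; LS_Task 3 = 27−10 = 17
LF_Task 2 = min(LS_Task 3=17, LS_Task 4=12, LS_Task 5=22) = 12; LS_Task 2 = 12−12 = 0
LF_Task 1 = min(LS_Task 4=12, LS_Task 6=27) = 12; LS_Task 1 = 12−9 = 3
Slack_Task 1 = LS_Task 1 − ES_Task 1 = 3 − 0 = 3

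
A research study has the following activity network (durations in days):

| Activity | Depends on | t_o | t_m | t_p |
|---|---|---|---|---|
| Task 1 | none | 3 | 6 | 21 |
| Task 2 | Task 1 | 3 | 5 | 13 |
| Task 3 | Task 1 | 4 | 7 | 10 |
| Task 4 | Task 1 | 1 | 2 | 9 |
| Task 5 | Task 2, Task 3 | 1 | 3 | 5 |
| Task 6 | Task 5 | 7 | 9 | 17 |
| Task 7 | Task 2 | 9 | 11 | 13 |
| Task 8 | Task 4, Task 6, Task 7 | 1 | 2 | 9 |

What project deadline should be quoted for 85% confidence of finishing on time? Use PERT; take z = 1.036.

35.0 days

te_Task 1 = (3 + 4·6 + 21)/6 = 48/6 = 8; σ²_Task 1 = ((21−3)/6)² = 9.000
te_Task 2 = (3 + 4·5 + 13)/6 = 36/6 = 6; σ²_Task 2 = ((13−3)/6)² = 2.778
te_Task 3 = (4 + 4·7 + 10)/6 = 42/6 = 7; σ²_Task 3 = ((10−4)/6)² = 1.000
te_Task 4 = (1 + 4·2 + 9)/6 = 18/6 = 3; σ²_Task 4 = ((9−1)/6)² = 1.778
te_Task 5 = (1 + 4·3 + 5)/6 = 18/6 = 3; σ²_Task 5 = ((5−1)/6)² = 0.444
te_Task 6 = (7 + 4·9 + 17)/6 = 60/6 = 10; σ²_Task 6 = ((17−7)/6)² = 2.778
te_Task 7 = (9 + 4·11 + 13)/6 = 66/6 = 11; σ²_Task 7 = ((13−9)/6)² = 0.444
te_Task 8 = (1 + 4·2 + 9)/6 = 18/6 = 3; σ²_Task 8 = ((9−1)/6)² = 1.778

Forward pass:
ES_Task 1 = 0; EF_Task 1 = 8
ES_Task 2 = 8; EF_Task 2 = 8+6 = 14
ES_Task 3 = 8; EF_Task 3 = 8+7 = 15
ES_Task 4 = 8; EF_Task 4 = 8+3 = 11
ES_Task 5 = max(EF_Task 2=14, EF_Task 3=15) = 15; EF_Task 5 = 15+3 = 18
ES_Task 6 = 18; EF_Task 6 = 18+10 = 28
ES_Task 7 = 14; EF_Task 7 = 14+11 = 25
ES_Task 8 = max(EF_Task 4=11, EF_Task 6=28, EF_Task 7=25) = 28; EF_Task 8 = 28+3 = 31
Expected project duration μ = 31 days. Critical path: Task 1 → Task 3 → Task 5 → Task 6 → Task 8.

Variance along critical path = 9.000 + 1.000 + 0.444 + 2.778 + 1.778 = 15.000; σ = 3.873 days.
D = μ + z·σ = 31 + 1.036·3.873 = 35.0 days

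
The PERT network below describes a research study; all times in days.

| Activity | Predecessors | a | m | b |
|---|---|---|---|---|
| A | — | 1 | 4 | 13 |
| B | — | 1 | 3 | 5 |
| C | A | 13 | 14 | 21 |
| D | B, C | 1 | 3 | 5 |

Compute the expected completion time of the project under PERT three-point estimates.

23 days

te_A = (1 + 4·4 + 13)/6 = 30/6 = 5
te_B = (1 + 4·3 + 5)/6 = 18/6 = 3
te_C = (13 + 4·14 + 21)/6 = 90/6 = 15
te_D = (1 + 4·3 + 5)/6 = 18/6 = 3

Forward pass:
ES_A = 0; EF_A = 5
ES_B = 0; EF_B = 3
ES_C = 5; EF_C = 5+15 = 20
ES_D = max(EF_B=3, EF_C=20) = 20; EF_D = 20+3 = 23
Expected project duration μ = 23 days. Critical path: A → C → D.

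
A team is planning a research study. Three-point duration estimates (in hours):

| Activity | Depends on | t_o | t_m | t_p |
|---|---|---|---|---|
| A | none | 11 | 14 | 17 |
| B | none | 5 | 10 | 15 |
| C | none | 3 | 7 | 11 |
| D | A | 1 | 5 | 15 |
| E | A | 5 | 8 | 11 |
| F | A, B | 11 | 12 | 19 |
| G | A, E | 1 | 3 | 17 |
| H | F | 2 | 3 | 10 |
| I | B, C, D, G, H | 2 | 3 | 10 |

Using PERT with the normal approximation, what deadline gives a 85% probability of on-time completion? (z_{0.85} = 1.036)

37.6 hours

te_A = (11 + 4·14 + 17)/6 = 84/6 = 14; σ²_A = ((17−11)/6)² = 1.000
te_B = (5 + 4·10 + 15)/6 = 60/6 = 10; σ²_B = ((15−5)/6)² = 2.778
te_C = (3 + 4·7 + 11)/6 = 42/6 = 7; σ²_C = ((11−3)/6)² = 1.778
te_D = (1 + 4·5 + 15)/6 = 36/6 = 6; σ²_D = ((15−1)/6)² = 5.444
te_E = (5 + 4·8 + 11)/6 = 48/6 = 8; σ²_E = ((11−5)/6)² = 1.000
te_F = (11 + 4·12 + 19)/6 = 78/6 = 13; σ²_F = ((19−11)/6)² = 1.778
te_G = (1 + 4·3 + 17)/6 = 30/6 = 5; σ²_G = ((17−1)/6)² = 7.111
te_H = (2 + 4·3 + 10)/6 = 24/6 = 4; σ²_H = ((10−2)/6)² = 1.778
te_I = (2 + 4·3 + 10)/6 = 24/6 = 4; σ²_I = ((10−2)/6)² = 1.778

Forward pass:
ES_A = 0; EF_A = 14
ES_B = 0; EF_B = 10
ES_C = 0; EF_C = 7
ES_D = 14; EF_D = 14+6 = 20
ES_E = 14; EF_E = 14+8 = 22
ES_F = max(EF_A=14, EF_B=10) = 14; EF_F = 14+13 = 27
ES_G = max(EF_A=14, EF_E=22) = 22; EF_G = 22+5 = 27
ES_H = 27; EF_H = 27+4 = 31
ES_I = max(EF_B=10, EF_C=7, EF_D=20, EF_G=27, EF_H=31) = 31; EF_I = 31+4 = 35
Expected project duration μ = 35 hours. Critical path: A → F → H → I.

Variance along critical path = 1.000 + 1.778 + 1.778 + 1.778 = 6.333; σ = 2.517 hours.
D = μ + z·σ = 35 + 1.036·2.517 = 37.6 hours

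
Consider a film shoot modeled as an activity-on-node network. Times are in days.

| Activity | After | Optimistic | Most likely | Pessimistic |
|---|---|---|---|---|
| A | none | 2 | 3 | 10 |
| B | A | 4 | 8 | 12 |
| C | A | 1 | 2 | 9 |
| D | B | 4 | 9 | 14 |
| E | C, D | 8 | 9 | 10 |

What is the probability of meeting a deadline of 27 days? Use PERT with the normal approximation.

te_A = (2 + 4·3 + 10)/6 = 24/6 = 4; σ²_A = ((10−2)/6)² = 1.778
te_B = (4 + 4·8 + 12)/6 = 48/6 = 8; σ²_B = ((12−4)/6)² = 1.778
te_C = (1 + 4·2 + 9)/6 = 18/6 = 3; σ²_C = ((9−1)/6)² = 1.778
te_D = (4 + 4·9 + 14)/6 = 54/6 = 9; σ²_D = ((14−4)/6)² = 2.778
te_E = (8 + 4·9 + 10)/6 = 54/6 = 9; σ²_E = ((10−8)/6)² = 0.111

Forward pass:
ES_A = 0; EF_A = 4
ES_B = 4; EF_B = 4+8 = 12
ES_C = 4; EF_C = 4+3 = 7
ES_D = 12; EF_D = 12+9 = 21
ES_E = max(EF_C=7, EF_D=21) = 21; EF_E = 21+9 = 30
Expected project duration μ = 30 days. Critical path: A → B → D → E.

Variance along critical path = 1.778 + 1.778 + 2.778 + 0.111 = 6.444; σ = √6.444 = 2.539 days.
Z = (27 − 30) / 2.539 = -1.182
P(T ≤ 27) = Φ(-1.182) ≈ 0.119

0.119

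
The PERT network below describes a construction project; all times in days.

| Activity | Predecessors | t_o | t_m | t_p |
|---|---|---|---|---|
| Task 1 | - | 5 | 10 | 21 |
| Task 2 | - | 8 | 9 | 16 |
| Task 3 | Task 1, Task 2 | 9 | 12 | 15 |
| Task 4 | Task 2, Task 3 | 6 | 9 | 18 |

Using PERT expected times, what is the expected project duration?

te_Task 1 = (5 + 4·10 + 21)/6 = 66/6 = 11
te_Task 2 = (8 + 4·9 + 16)/6 = 60/6 = 10
te_Task 3 = (9 + 4·12 + 15)/6 = 72/6 = 12
te_Task 4 = (6 + 4·9 + 18)/6 = 60/6 = 10

Forward pass:
ES_Task 1 = 0; EF_Task 1 = 11
ES_Task 2 = 0; EF_Task 2 = 10
ES_Task 3 = max(EF_Task 1=11, EF_Task 2=10) = 11; EF_Task 3 = 11+12 = 23
ES_Task 4 = max(EF_Task 2=10, EF_Task 3=23) = 23; EF_Task 4 = 23+10 = 33
Expected project duration μ = 33 days. Critical path: Task 1 → Task 3 → Task 4.

33 days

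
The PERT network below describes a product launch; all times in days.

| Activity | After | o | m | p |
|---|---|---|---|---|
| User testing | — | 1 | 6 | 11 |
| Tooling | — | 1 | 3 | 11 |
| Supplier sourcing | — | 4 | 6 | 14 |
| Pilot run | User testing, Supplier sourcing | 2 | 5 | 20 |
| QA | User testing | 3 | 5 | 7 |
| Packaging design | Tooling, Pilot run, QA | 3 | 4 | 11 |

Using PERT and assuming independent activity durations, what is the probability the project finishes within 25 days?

te_User testing = (1 + 4·6 + 11)/6 = 36/6 = 6; σ²_User testing = ((11−1)/6)² = 2.778
te_Tooling = (1 + 4·3 + 11)/6 = 24/6 = 4; σ²_Tooling = ((11−1)/6)² = 2.778
te_Supplier sourcing = (4 + 4·6 + 14)/6 = 42/6 = 7; σ²_Supplier sourcing = ((14−4)/6)² = 2.778
te_Pilot run = (2 + 4·5 + 20)/6 = 42/6 = 7; σ²_Pilot run = ((20−2)/6)² = 9.000
te_QA = (3 + 4·5 + 7)/6 = 30/6 = 5; σ²_QA = ((7−3)/6)² = 0.444
te_Packaging design = (3 + 4·4 + 11)/6 = 30/6 = 5; σ²_Packaging design = ((11−3)/6)² = 1.778

Forward pass:
ES_User testing = 0; EF_User testing = 6
ES_Tooling = 0; EF_Tooling = 4
ES_Supplier sourcing = 0; EF_Supplier sourcing = 7
ES_Pilot run = max(EF_User testing=6, EF_Supplier sourcing=7) = 7; EF_Pilot run = 7+7 = 14
ES_QA = 6; EF_QA = 6+5 = 11
ES_Packaging design = max(EF_Tooling=4, EF_Pilot run=14, EF_QA=11) = 14; EF_Packaging design = 14+5 = 19
Expected project duration μ = 19 days. Critical path: Supplier sourcing → Pilot run → Packaging design.

Variance along critical path = 2.778 + 9.000 + 1.778 = 13.556; σ = √13.556 = 3.682 days.
Z = (25 − 19) / 3.682 = 1.630
P(T ≤ 25) = Φ(1.630) ≈ 0.948

0.948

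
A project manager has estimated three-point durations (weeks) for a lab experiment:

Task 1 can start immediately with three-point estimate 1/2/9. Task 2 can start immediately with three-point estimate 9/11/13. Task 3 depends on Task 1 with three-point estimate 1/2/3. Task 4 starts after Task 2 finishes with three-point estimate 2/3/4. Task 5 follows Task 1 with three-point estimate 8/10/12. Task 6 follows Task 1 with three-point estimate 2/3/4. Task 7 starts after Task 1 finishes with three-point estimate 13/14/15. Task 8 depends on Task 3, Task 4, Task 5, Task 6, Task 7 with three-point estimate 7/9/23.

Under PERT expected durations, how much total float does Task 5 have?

4 weeks

te_Task 1 = (1 + 4·2 + 9)/6 = 18/6 = 3
te_Task 2 = (9 + 4·11 + 13)/6 = 66/6 = 11
te_Task 3 = (1 + 4·2 + 3)/6 = 12/6 = 2
te_Task 4 = (2 + 4·3 + 4)/6 = 18/6 = 3
te_Task 5 = (8 + 4·10 + 12)/6 = 60/6 = 10
te_Task 6 = (2 + 4·3 + 4)/6 = 18/6 = 3
te_Task 7 = (13 + 4·14 + 15)/6 = 84/6 = 14
te_Task 8 = (7 + 4·9 + 23)/6 = 66/6 = 11

Forward pass:
ES_Task 1 = 0; EF_Task 1 = 3
ES_Task 2 = 0; EF_Task 2 = 11
ES_Task 3 = 3; EF_Task 3 = 3+2 = 5
ES_Task 4 = 11; EF_Task 4 = 11+3 = 14
ES_Task 5 = 3; EF_Task 5 = 3+10 = 13
ES_Task 6 = 3; EF_Task 6 = 3+3 = 6
ES_Task 7 = 3; EF_Task 7 = 3+14 = 17
ES_Task 8 = max(EF_Task 3=5, EF_Task 4=14, EF_Task 5=13, EF_Task 6=6, EF_Task 7=17) = 17; EF_Task 8 = 17+11 = 28
Expected project duration μ = 28 weeks. Critical path: Task 1 → Task 7 → Task 8.

Backward pass:
LF_Task 8 = 28; LS_Task 8 = 28−11 = 17
LF_Task 7 = LS_Task 8 = 17; LS_Task 7 = 17−14 = 3
LF_Task 6 = LS_Task 8 = 17; LS_Task 6 = 17−3 = 14
LF_Task 5 = LS_Task 8 = 17; LS_Task 5 = 17−10 = 7
LF_Task 4 = LS_Task 8 = 17; LS_Task 4 = 17−3 = 14
LF_Task 3 = LS_Task 8 = 17; LS_Task 3 = 17−2 = 15
LF_Task 2 = LS_Task 4 = 14; LS_Task 2 = 14−11 = 3
LF_Task 1 = min(LS_Task 3=15, LS_Task 5=7, LS_Task 6=14, LS_Task 7=3) = 3; LS_Task 1 = 3−3 = 0
Slack_Task 5 = LS_Task 5 − ES_Task 5 = 7 − 3 = 4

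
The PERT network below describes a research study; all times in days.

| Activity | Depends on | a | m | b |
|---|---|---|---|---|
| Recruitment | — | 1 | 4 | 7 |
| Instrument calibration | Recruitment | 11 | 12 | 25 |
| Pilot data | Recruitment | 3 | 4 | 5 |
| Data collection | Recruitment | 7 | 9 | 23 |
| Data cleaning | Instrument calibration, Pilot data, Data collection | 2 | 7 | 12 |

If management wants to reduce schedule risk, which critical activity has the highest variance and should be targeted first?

Instrument calibration

te_Recruitment = (1 + 4·4 + 7)/6 = 24/6 = 4; σ²_Recruitment = ((7−1)/6)² = 1.000
te_Instrument calibration = (11 + 4·12 + 25)/6 = 84/6 = 14; σ²_Instrument calibration = ((25−11)/6)² = 5.444
te_Pilot data = (3 + 4·4 + 5)/6 = 24/6 = 4; σ²_Pilot data = ((5−3)/6)² = 0.111
te_Data collection = (7 + 4·9 + 23)/6 = 66/6 = 11; σ²_Data collection = ((23−7)/6)² = 7.111
te_Data cleaning = (2 + 4·7 + 12)/6 = 42/6 = 7; σ²_Data cleaning = ((12−2)/6)² = 2.778

Forward pass:
ES_Recruitment = 0; EF_Recruitment = 4
ES_Instrument calibration = 4; EF_Instrument calibration = 4+14 = 18
ES_Pilot data = 4; EF_Pilot data = 4+4 = 8
ES_Data collection = 4; EF_Data collection = 4+11 = 15
ES_Data cleaning = max(EF_Instrument calibration=18, EF_Pilot data=8, EF_Data collection=15) = 18; EF_Data cleaning = 18+7 = 25
Expected project duration μ = 25 days. Critical path: Recruitment → Instrument calibration → Data cleaning.

Variances on critical path: σ²_Recruitment=1.000, σ²_Instrument calibration=5.444, σ²_Data cleaning=2.778.
Largest is σ²_Instrument calibration = 5.444.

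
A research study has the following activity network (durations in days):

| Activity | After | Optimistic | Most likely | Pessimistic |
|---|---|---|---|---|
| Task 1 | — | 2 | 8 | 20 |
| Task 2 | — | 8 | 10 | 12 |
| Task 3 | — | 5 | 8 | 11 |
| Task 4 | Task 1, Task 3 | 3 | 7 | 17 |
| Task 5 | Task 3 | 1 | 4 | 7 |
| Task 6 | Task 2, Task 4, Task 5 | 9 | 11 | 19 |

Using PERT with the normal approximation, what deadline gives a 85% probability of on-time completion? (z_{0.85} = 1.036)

33.3 days

te_Task 1 = (2 + 4·8 + 20)/6 = 54/6 = 9; σ²_Task 1 = ((20−2)/6)² = 9.000
te_Task 2 = (8 + 4·10 + 12)/6 = 60/6 = 10; σ²_Task 2 = ((12−8)/6)² = 0.444
te_Task 3 = (5 + 4·8 + 11)/6 = 48/6 = 8; σ²_Task 3 = ((11−5)/6)² = 1.000
te_Task 4 = (3 + 4·7 + 17)/6 = 48/6 = 8; σ²_Task 4 = ((17−3)/6)² = 5.444
te_Task 5 = (1 + 4·4 + 7)/6 = 24/6 = 4; σ²_Task 5 = ((7−1)/6)² = 1.000
te_Task 6 = (9 + 4·11 + 19)/6 = 72/6 = 12; σ²_Task 6 = ((19−9)/6)² = 2.778

Forward pass:
ES_Task 1 = 0; EF_Task 1 = 9
ES_Task 2 = 0; EF_Task 2 = 10
ES_Task 3 = 0; EF_Task 3 = 8
ES_Task 4 = max(EF_Task 1=9, EF_Task 3=8) = 9; EF_Task 4 = 9+8 = 17
ES_Task 5 = 8; EF_Task 5 = 8+4 = 12
ES_Task 6 = max(EF_Task 2=10, EF_Task 4=17, EF_Task 5=12) = 17; EF_Task 6 = 17+12 = 29
Expected project duration μ = 29 days. Critical path: Task 1 → Task 4 → Task 6.

Variance along critical path = 9.000 + 5.444 + 2.778 = 17.222; σ = 4.150 days.
D = μ + z·σ = 29 + 1.036·4.150 = 33.3 days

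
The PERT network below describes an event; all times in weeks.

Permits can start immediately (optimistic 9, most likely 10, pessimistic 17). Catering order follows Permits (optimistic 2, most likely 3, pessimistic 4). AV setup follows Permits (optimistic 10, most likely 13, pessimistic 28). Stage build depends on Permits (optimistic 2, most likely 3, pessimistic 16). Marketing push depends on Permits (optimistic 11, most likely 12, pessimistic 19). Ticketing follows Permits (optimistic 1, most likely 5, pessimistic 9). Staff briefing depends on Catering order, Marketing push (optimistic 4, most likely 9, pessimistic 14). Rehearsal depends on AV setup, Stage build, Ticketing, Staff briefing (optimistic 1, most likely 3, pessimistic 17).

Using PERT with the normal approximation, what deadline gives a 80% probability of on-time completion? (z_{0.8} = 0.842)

te_Permits = (9 + 4·10 + 17)/6 = 66/6 = 11; σ²_Permits = ((17−9)/6)² = 1.778
te_Catering order = (2 + 4·3 + 4)/6 = 18/6 = 3; σ²_Catering order = ((4−2)/6)² = 0.111
te_AV setup = (10 + 4·13 + 28)/6 = 90/6 = 15; σ²_AV setup = ((28−10)/6)² = 9.000
te_Stage build = (2 + 4·3 + 16)/6 = 30/6 = 5; σ²_Stage build = ((16−2)/6)² = 5.444
te_Marketing push = (11 + 4·12 + 19)/6 = 78/6 = 13; σ²_Marketing push = ((19−11)/6)² = 1.778
te_Ticketing = (1 + 4·5 + 9)/6 = 30/6 = 5; σ²_Ticketing = ((9−1)/6)² = 1.778
te_Staff briefing = (4 + 4·9 + 14)/6 = 54/6 = 9; σ²_Staff briefing = ((14−4)/6)² = 2.778
te_Rehearsal = (1 + 4·3 + 17)/6 = 30/6 = 5; σ²_Rehearsal = ((17−1)/6)² = 7.111

Forward pass:
ES_Permits = 0; EF_Permits = 11
ES_Catering order = 11; EF_Catering order = 11+3 = 14
ES_AV setup = 11; EF_AV setup = 11+15 = 26
ES_Stage build = 11; EF_Stage build = 11+5 = 16
ES_Marketing push = 11; EF_Marketing push = 11+13 = 24
ES_Ticketing = 11; EF_Ticketing = 11+5 = 16
ES_Staff briefing = max(EF_Catering order=14, EF_Marketing push=24) = 24; EF_Staff briefing = 24+9 = 33
ES_Rehearsal = max(EF_AV setup=26, EF_Stage build=16, EF_Ticketing=16, EF_Staff briefing=33) = 33; EF_Rehearsal = 33+5 = 38
Expected project duration μ = 38 weeks. Critical path: Permits → Marketing push → Staff briefing → Rehearsal.

Variance along critical path = 1.778 + 1.778 + 2.778 + 7.111 = 13.444; σ = 3.667 weeks.
D = μ + z·σ = 38 + 0.842·3.667 = 41.1 weeks

41.1 weeks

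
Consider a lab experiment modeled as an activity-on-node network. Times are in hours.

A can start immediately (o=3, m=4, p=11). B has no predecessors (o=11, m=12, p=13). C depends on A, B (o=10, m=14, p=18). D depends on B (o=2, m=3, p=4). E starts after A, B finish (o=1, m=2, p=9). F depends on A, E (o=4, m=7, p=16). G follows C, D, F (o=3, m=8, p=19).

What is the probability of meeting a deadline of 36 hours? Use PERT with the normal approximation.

te_A = (3 + 4·4 + 11)/6 = 30/6 = 5; σ²_A = ((11−3)/6)² = 1.778
te_B = (11 + 4·12 + 13)/6 = 72/6 = 12; σ²_B = ((13−11)/6)² = 0.111
te_C = (10 + 4·14 + 18)/6 = 84/6 = 14; σ²_C = ((18−10)/6)² = 1.778
te_D = (2 + 4·3 + 4)/6 = 18/6 = 3; σ²_D = ((4−2)/6)² = 0.111
te_E = (1 + 4·2 + 9)/6 = 18/6 = 3; σ²_E = ((9−1)/6)² = 1.778
te_F = (4 + 4·7 + 16)/6 = 48/6 = 8; σ²_F = ((16−4)/6)² = 4.000
te_G = (3 + 4·8 + 19)/6 = 54/6 = 9; σ²_G = ((19−3)/6)² = 7.111

Forward pass:
ES_A = 0; EF_A = 5
ES_B = 0; EF_B = 12
ES_C = max(EF_A=5, EF_B=12) = 12; EF_C = 12+14 = 26
ES_D = 12; EF_D = 12+3 = 15
ES_E = max(EF_A=5, EF_B=12) = 12; EF_E = 12+3 = 15
ES_F = max(EF_A=5, EF_E=15) = 15; EF_F = 15+8 = 23
ES_G = max(EF_C=26, EF_D=15, EF_F=23) = 26; EF_G = 26+9 = 35
Expected project duration μ = 35 hours. Critical path: B → C → G.

Variance along critical path = 0.111 + 1.778 + 7.111 = 9.000; σ = √9.000 = 3.000 hours.
Z = (36 − 35) / 3.000 = 0.333
P(T ≤ 36) = Φ(0.333) ≈ 0.631

0.631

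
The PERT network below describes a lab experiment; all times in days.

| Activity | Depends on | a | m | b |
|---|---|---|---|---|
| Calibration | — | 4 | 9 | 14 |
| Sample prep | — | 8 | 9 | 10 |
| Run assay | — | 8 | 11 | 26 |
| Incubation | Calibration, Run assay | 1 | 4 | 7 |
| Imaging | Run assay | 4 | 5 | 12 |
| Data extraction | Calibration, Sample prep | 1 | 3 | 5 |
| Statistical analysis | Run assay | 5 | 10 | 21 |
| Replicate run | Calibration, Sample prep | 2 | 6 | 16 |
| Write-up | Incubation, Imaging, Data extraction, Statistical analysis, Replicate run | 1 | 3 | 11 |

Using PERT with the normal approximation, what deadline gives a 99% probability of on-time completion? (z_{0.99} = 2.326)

te_Calibration = (4 + 4·9 + 14)/6 = 54/6 = 9; σ²_Calibration = ((14−4)/6)² = 2.778
te_Sample prep = (8 + 4·9 + 10)/6 = 54/6 = 9; σ²_Sample prep = ((10−8)/6)² = 0.111
te_Run assay = (8 + 4·11 + 26)/6 = 78/6 = 13; σ²_Run assay = ((26−8)/6)² = 9.000
te_Incubation = (1 + 4·4 + 7)/6 = 24/6 = 4; σ²_Incubation = ((7−1)/6)² = 1.000
te_Imaging = (4 + 4·5 + 12)/6 = 36/6 = 6; σ²_Imaging = ((12−4)/6)² = 1.778
te_Data extraction = (1 + 4·3 + 5)/6 = 18/6 = 3; σ²_Data extraction = ((5−1)/6)² = 0.444
te_Statistical analysis = (5 + 4·10 + 21)/6 = 66/6 = 11; σ²_Statistical analysis = ((21−5)/6)² = 7.111
te_Replicate run = (2 + 4·6 + 16)/6 = 42/6 = 7; σ²_Replicate run = ((16−2)/6)² = 5.444
te_Write-up = (1 + 4·3 + 11)/6 = 24/6 = 4; σ²_Write-up = ((11−1)/6)² = 2.778

Forward pass:
ES_Calibration = 0; EF_Calibration = 9
ES_Sample prep = 0; EF_Sample prep = 9
ES_Run assay = 0; EF_Run assay = 13
ES_Incubation = max(EF_Calibration=9, EF_Run assay=13) = 13; EF_Incubation = 13+4 = 17
ES_Imaging = 13; EF_Imaging = 13+6 = 19
ES_Data extraction = max(EF_Calibration=9, EF_Sample prep=9) = 9; EF_Data extraction = 9+3 = 12
ES_Statistical analysis = 13; EF_Statistical analysis = 13+11 = 24
ES_Replicate run = max(EF_Calibration=9, EF_Sample prep=9) = 9; EF_Replicate run = 9+7 = 16
ES_Write-up = max(EF_Incubation=17, EF_Imaging=19, EF_Data extraction=12, EF_Statistical analysis=24, EF_Replicate run=16) = 24; EF_Write-up = 24+4 = 28
Expected project duration μ = 28 days. Critical path: Run assay → Statistical analysis → Write-up.

Variance along critical path = 9.000 + 7.111 + 2.778 = 18.889; σ = 4.346 days.
D = μ + z·σ = 28 + 2.326·4.346 = 38.1 days

38.1 days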